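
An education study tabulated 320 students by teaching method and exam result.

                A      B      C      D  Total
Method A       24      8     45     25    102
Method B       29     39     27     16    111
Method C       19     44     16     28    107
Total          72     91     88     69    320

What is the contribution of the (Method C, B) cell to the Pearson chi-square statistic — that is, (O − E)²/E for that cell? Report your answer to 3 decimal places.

Row total (Method C) = 107; column total (B) = 91; N = 320.
Expected count E = 107 × 91 / 320 = 30.4281.
Contribution = (O − E)²/E = (44 − 30.4281)² / 30.4281 = 6.053.

6.053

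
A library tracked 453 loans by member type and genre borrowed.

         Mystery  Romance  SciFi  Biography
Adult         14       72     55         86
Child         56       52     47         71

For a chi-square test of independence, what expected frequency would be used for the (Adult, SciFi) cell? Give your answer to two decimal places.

Row total (Adult) = 227; column total (SciFi) = 102; grand total N = 453.
Expected count = (row total × column total) / N = 227 × 102 / 453 = 51.11.

51.11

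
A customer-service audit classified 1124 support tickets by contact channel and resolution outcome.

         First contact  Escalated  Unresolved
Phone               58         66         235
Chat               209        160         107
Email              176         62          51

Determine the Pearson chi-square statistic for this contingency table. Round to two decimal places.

248.22

Row totals: 359, 476, 289. Column totals: 443, 288, 393. Grand total N = 1124.
Expected counts (row total × column total / N):
  Phone, First contact: 359×443/1124 = 141.492
  Phone, Escalated: 359×288/1124 = 91.986
  Phone, Unresolved: 359×393/1124 = 125.522
  Chat, First contact: 476×443/1124 = 187.605
  Chat, Escalated: 476×288/1124 = 121.964
  Chat, Unresolved: 476×393/1124 = 166.431
  Email, First contact: 289×443/1124 = 113.903
  Email, Escalated: 289×288/1124 = 74.050
  Email, Unresolved: 289×393/1124 = 101.047
Contributions (O − E)²/E:
  (58 − 141.492)²/141.492 = 49.2672
  (66 − 91.986)²/91.986 = 7.3410
  (235 − 125.522)²/125.522 = 95.4847
  (209 − 187.605)²/187.605 = 2.4399
  (160 − 121.964)²/121.964 = 11.8620
  (107 − 166.431)²/166.431 = 21.2223
  (176 − 113.903)²/113.903 = 33.8537
  (62 − 74.050)²/74.050 = 1.9609
  (51 − 101.047)²/101.047 = 24.7875
χ² = 49.2672 + 7.3410 + 95.4847 + 2.4399 + 11.8620 + 21.2223 + 33.8537 + 1.9609 + 24.7875 = 248.22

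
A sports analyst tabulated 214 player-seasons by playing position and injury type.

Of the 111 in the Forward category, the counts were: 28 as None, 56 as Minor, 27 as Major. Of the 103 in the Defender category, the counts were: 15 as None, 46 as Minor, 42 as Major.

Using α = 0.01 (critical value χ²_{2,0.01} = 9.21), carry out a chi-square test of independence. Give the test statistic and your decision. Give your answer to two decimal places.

7.88; fail to reject H₀

Row totals: 111, 103. Column totals: 43, 102, 69. Grand total N = 214.
Expected counts (row total × column total / N):
  Forward, None: 111×43/214 = 22.304
  Forward, Minor: 111×102/214 = 52.907
  Forward, Major: 111×69/214 = 35.790
  Defender, None: 103×43/214 = 20.696
  Defender, Minor: 103×102/214 = 49.093
  Defender, Major: 103×69/214 = 33.210
Contributions (O − E)²/E:
  (28 − 22.304)²/22.304 = 1.4546
  (56 − 52.907)²/52.907 = 0.1808
  (27 − 35.790)²/35.790 = 2.1588
  (15 − 20.696)²/20.696 = 1.5677
  (46 − 49.093)²/49.093 = 0.1949
  (42 − 33.210)²/33.210 = 2.3265
χ² = 1.4546 + 0.1808 + 2.1588 + 1.5677 + 0.1949 + 2.3265 = 7.88
df = (2−1)(3−1) = 2. Since 7.88 < 9.21, fail to reject the null hypothesis of independence at α = 0.01.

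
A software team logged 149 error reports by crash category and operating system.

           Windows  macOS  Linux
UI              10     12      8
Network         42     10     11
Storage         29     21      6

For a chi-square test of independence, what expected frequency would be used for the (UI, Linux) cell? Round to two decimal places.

5.03

Row total (UI) = 30; column total (Linux) = 25; grand total N = 149.
Expected count = (row total × column total) / N = 30 × 25 / 149 = 5.03.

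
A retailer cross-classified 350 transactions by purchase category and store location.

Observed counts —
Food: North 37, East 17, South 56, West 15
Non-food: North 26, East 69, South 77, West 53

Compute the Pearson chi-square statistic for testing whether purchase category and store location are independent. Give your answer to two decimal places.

31.95

Row totals: 125, 225. Column totals: 63, 86, 133, 68. Grand total N = 350.
Expected counts (row total × column total / N):
  Food, North: 125×63/350 = 22.500
  Food, East: 125×86/350 = 30.714
  Food, South: 125×133/350 = 47.500
  Food, West: 125×68/350 = 24.286
  Non-food, North: 225×63/350 = 40.500
  Non-food, East: 225×86/350 = 55.286
  Non-food, South: 225×133/350 = 85.500
  Non-food, West: 225×68/350 = 43.714
Contributions (O − E)²/E:
  (37 − 22.500)²/22.500 = 9.3444
  (17 − 30.714)²/30.714 = 6.1234
  (56 − 47.500)²/47.500 = 1.5211
  (15 − 24.286)²/24.286 = 3.5506
  (26 − 40.500)²/40.500 = 5.1914
  (69 − 55.286)²/55.286 = 3.4018
  (77 − 85.500)²/85.500 = 0.8450
  (53 − 43.714)²/43.714 = 1.9726
χ² = 9.3444 + 6.1234 + 1.5211 + 3.5506 + 5.1914 + 3.4018 + 0.8450 + 1.9726 = 31.95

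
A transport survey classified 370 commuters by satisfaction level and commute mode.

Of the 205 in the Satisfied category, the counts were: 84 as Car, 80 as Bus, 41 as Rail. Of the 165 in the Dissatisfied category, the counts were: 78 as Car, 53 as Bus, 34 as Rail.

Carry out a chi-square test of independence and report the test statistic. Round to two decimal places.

Row totals: 205, 165. Column totals: 162, 133, 75. Grand total N = 370.
Expected counts (row total × column total / N):
  Satisfied, Car: 205×162/370 = 89.757
  Satisfied, Bus: 205×133/370 = 73.689
  Satisfied, Rail: 205×75/370 = 41.554
  Dissatisfied, Car: 165×162/370 = 72.243
  Dissatisfied, Bus: 165×133/370 = 59.311
  Dissatisfied, Rail: 165×75/370 = 33.446
Contributions (O − E)²/E:
  (84 − 89.757)²/89.757 = 0.3693
  (80 − 73.689)²/73.689 = 0.5405
  (41 − 41.554)²/41.554 = 0.0074
  (78 − 72.243)²/72.243 = 0.4588
  (53 − 59.311)²/59.311 = 0.6715
  (34 − 33.446)²/33.446 = 0.0092
χ² = 0.3693 + 0.5405 + 0.0074 + 0.4588 + 0.6715 + 0.0092 = 2.06

2.06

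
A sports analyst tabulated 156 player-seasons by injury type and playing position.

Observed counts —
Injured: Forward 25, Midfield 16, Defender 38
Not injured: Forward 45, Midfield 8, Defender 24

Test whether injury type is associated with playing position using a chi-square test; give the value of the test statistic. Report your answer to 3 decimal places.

11.518

Row totals: 79, 77. Column totals: 70, 24, 62. Grand total N = 156.
Expected counts (row total × column total / N):
  Injured, Forward: 79×70/156 = 35.44872
  Injured, Midfield: 79×24/156 = 12.15385
  Injured, Defender: 79×62/156 = 31.39744
  Not injured, Forward: 77×70/156 = 34.55128
  Not injured, Midfield: 77×24/156 = 11.84615
  Not injured, Defender: 77×62/156 = 30.60256
Contributions (O − E)²/E:
  (25 − 35.44872)²/35.44872 = 3.0798
  (16 − 12.15385)²/12.15385 = 1.2171
  (38 − 31.39744)²/31.39744 = 1.3885
  (45 − 34.55128)²/34.55128 = 3.1598
  (8 − 11.84615)²/11.84615 = 1.2487
  (24 − 30.60256)²/30.60256 = 1.4245
χ² = 3.0798 + 1.2171 + 1.3885 + 3.1598 + 1.2487 + 1.4245 = 11.518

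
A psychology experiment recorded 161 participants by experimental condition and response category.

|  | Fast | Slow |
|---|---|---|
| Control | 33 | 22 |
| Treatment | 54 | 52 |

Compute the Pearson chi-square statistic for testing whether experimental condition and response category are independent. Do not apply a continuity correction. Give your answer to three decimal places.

1.196

Row totals: 55, 106. Column totals: 87, 74. Grand total N = 161.
Expected counts (row total × column total / N):
  Control, Fast: 55×87/161 = 29.7205
  Control, Slow: 55×74/161 = 25.2795
  Treatment, Fast: 106×87/161 = 57.2795
  Treatment, Slow: 106×74/161 = 48.7205
Contributions (O − E)²/E:
  (33 − 29.7205)²/29.7205 = 0.3619
  (22 − 25.2795)²/25.2795 = 0.4254
  (54 − 57.2795)²/57.2795 = 0.1878
  (52 − 48.7205)²/48.7205 = 0.2208
χ² = 0.3619 + 0.4254 + 0.1878 + 0.2208 = 1.196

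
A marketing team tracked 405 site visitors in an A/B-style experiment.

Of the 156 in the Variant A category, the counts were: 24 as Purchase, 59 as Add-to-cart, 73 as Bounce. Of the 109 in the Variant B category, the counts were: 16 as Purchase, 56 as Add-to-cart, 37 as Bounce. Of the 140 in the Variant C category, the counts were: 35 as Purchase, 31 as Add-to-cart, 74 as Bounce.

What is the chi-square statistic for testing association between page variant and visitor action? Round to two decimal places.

Row totals: 156, 109, 140. Column totals: 75, 146, 184. Grand total N = 405.
Expected counts (row total × column total / N):
  Variant A, Purchase: 156×75/405 = 28.889
  Variant A, Add-to-cart: 156×146/405 = 56.237
  Variant A, Bounce: 156×184/405 = 70.874
  Variant B, Purchase: 109×75/405 = 20.185
  Variant B, Add-to-cart: 109×146/405 = 39.294
  Variant B, Bounce: 109×184/405 = 49.521
  Variant C, Purchase: 140×75/405 = 25.926
  Variant C, Add-to-cart: 140×146/405 = 50.469
  Variant C, Bounce: 140×184/405 = 63.605
Contributions (O − E)²/E:
  (24 − 28.889)²/28.889 = 0.8274
  (59 − 56.237)²/56.237 = 0.1357
  (73 − 70.874)²/70.874 = 0.0638
  (16 − 20.185)²/20.185 = 0.8677
  (56 − 39.294)²/39.294 = 7.1026
  (37 − 49.521)²/49.521 = 3.1658
  (35 − 25.926)²/25.926 = 3.1759
  (31 − 50.469)²/50.469 = 7.5104
  (74 − 63.605)²/63.605 = 1.6989
χ² = 0.8274 + 0.1357 + 0.0638 + 0.8677 + 7.1026 + 3.1658 + 3.1759 + 7.5104 + 1.6989 = 24.55

24.55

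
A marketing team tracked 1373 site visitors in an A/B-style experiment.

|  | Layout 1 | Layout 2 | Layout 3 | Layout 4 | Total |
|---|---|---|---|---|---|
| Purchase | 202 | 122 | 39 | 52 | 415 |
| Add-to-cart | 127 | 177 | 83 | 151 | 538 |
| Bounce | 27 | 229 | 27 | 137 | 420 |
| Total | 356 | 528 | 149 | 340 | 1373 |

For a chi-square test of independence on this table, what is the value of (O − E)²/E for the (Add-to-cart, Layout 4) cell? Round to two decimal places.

2.37

Row total (Add-to-cart) = 538; column total (Layout 4) = 340; N = 1373.
Expected count E = 538 × 340 / 1373 = 133.227.
Contribution = (O − E)²/E = (151 − 133.227)² / 133.227 = 2.37.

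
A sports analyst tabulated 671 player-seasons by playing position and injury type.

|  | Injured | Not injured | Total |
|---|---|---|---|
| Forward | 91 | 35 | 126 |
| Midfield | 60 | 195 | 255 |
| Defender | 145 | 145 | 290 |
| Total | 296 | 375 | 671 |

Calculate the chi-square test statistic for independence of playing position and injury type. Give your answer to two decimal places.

Grand total N = 671.
Expected counts (row total × column total / N):
  Forward, Injured: 126×296/671 = 55.583
  Forward, Not injured: 126×375/671 = 70.417
  Midfield, Injured: 255×296/671 = 112.489
  Midfield, Not injured: 255×375/671 = 142.511
  Defender, Injured: 290×296/671 = 127.928
  Defender, Not injured: 290×375/671 = 162.072
Contributions (O − E)²/E:
  (91 − 55.583)²/55.583 = 22.5674
  (35 − 70.417)²/70.417 = 17.8134
  (60 − 112.489)²/112.489 = 24.4921
  (195 − 142.511)²/142.511 = 19.3325
  (145 − 127.928)²/127.928 = 2.2783
  (145 − 162.072)²/162.072 = 1.7983
χ² = 22.5674 + 17.8134 + 24.4921 + 19.3325 + 2.2783 + 1.7983 = 88.28

88.28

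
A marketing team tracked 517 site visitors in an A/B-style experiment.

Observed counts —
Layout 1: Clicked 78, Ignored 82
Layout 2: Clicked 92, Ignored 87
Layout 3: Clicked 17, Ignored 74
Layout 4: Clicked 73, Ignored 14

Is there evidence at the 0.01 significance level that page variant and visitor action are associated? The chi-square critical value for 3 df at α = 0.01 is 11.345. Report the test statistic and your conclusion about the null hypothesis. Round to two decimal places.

Row totals: 160, 179, 91, 87. Column totals: 260, 257. Grand total N = 517.
Expected counts (row total × column total / N):
  Layout 1, Clicked: 160×260/517 = 80.464
  Layout 1, Ignored: 160×257/517 = 79.536
  Layout 2, Clicked: 179×260/517 = 90.019
  Layout 2, Ignored: 179×257/517 = 88.981
  Layout 3, Clicked: 91×260/517 = 45.764
  Layout 3, Ignored: 91×257/517 = 45.236
  Layout 4, Clicked: 87×260/517 = 43.752
  Layout 4, Ignored: 87×257/517 = 43.248
Contributions (O − E)²/E:
  (78 − 80.464)²/80.464 = 0.0755
  (82 − 79.536)²/79.536 = 0.0763
  (92 − 90.019)²/90.019 = 0.0436
  (87 − 88.981)²/88.981 = 0.0441
  (17 − 45.764)²/45.764 = 18.0790
  (74 − 45.236)²/45.236 = 18.2900
  (73 − 43.752)²/43.752 = 19.5521
  (14 − 43.248)²/43.248 = 19.7800
χ² = 0.0755 + 0.0763 + 0.0436 + 0.0441 + 18.0790 + 18.2900 + 19.5521 + 19.7800 = 75.94
df = (4−1)(2−1) = 3. Since 75.94 > 11.345, reject the null hypothesis of independence at α = 0.01.

75.94; reject H₀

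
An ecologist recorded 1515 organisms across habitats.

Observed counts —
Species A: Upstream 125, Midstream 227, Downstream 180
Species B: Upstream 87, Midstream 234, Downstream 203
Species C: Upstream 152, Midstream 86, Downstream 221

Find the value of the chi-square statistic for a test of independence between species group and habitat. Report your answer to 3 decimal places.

Row totals: 532, 524, 459. Column totals: 364, 547, 604. Grand total N = 1515.
Expected counts (row total × column total / N):
  Species A, Upstream: 532×364/1515 = 127.8205
  Species A, Midstream: 532×547/1515 = 192.0818
  Species A, Downstream: 532×604/1515 = 212.0977
  Species B, Upstream: 524×364/1515 = 125.8983
  Species B, Midstream: 524×547/1515 = 189.1934
  Species B, Downstream: 524×604/1515 = 208.9083
  Species C, Upstream: 459×364/1515 = 110.2812
  Species C, Midstream: 459×547/1515 = 165.7248
  Species C, Downstream: 459×604/1515 = 182.9941
Contributions (O − E)²/E:
  (125 − 127.8205)²/127.8205 = 0.0622
  (227 − 192.0818)²/192.0818 = 6.3477
  (180 − 212.0977)²/212.0977 = 4.8575
  (87 − 125.8983)²/125.8983 = 12.0183
  (234 − 189.1934)²/189.1934 = 10.6115
  (203 − 208.9083)²/208.9083 = 0.1671
  (152 − 110.2812)²/110.2812 = 15.7820
  (86 − 165.7248)²/165.7248 = 38.3530
  (221 − 182.9941)²/182.9941 = 7.8934
χ² = 0.0622 + 6.3477 + 4.8575 + 12.0183 + 10.6115 + 0.1671 + 15.7820 + 38.3530 + 7.8934 = 96.093

96.093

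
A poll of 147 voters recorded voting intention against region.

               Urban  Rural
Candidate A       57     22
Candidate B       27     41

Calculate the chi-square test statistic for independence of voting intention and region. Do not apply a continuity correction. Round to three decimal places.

Row totals: 79, 68. Column totals: 84, 63. Grand total N = 147.
Expected counts (row total × column total / N):
  Candidate A, Urban: 79×84/147 = 45.142857
  Candidate A, Rural: 79×63/147 = 33.857143
  Candidate B, Urban: 68×84/147 = 38.857143
  Candidate B, Rural: 68×63/147 = 29.142857
Contributions (O − E)²/E:
  (57 − 45.142857)²/45.142857 = 3.1144
  (22 − 33.857143)²/33.857143 = 4.1525
  (27 − 38.857143)²/38.857143 = 3.6182
  (41 − 29.142857)²/29.142857 = 4.8242
χ² = 3.1144 + 4.1525 + 3.6182 + 4.8242 = 15.709

15.709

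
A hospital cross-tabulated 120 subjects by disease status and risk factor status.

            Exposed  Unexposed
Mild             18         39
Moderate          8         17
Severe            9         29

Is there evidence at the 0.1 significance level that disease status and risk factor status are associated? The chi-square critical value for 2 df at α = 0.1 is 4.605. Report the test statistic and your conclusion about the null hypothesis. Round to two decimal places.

Row totals: 57, 25, 38. Column totals: 35, 85. Grand total N = 120.
Expected counts (row total × column total / N):
  Mild, Exposed: 57×35/120 = 16.625
  Mild, Unexposed: 57×85/120 = 40.375
  Moderate, Exposed: 25×35/120 = 7.292
  Moderate, Unexposed: 25×85/120 = 17.708
  Severe, Exposed: 38×35/120 = 11.083
  Severe, Unexposed: 38×85/120 = 26.917
Contributions (O − E)²/E:
  (18 − 16.625)²/16.625 = 0.1137
  (39 − 40.375)²/40.375 = 0.0468
  (8 − 7.292)²/7.292 = 0.0687
  (17 − 17.708)²/17.708 = 0.0283
  (9 − 11.083)²/11.083 = 0.3915
  (29 − 26.917)²/26.917 = 0.1612
χ² = 0.1137 + 0.0468 + 0.0687 + 0.0283 + 0.3915 + 0.1612 = 0.81
df = (3−1)(2−1) = 2. Since 0.81 < 4.605, fail to reject the null hypothesis of independence at α = 0.1.

0.81; fail to reject H₀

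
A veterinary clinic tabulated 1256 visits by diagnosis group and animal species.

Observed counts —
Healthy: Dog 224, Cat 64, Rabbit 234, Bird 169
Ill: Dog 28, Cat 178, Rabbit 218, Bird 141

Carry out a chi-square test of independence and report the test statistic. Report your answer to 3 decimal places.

198.601

Row totals: 691, 565. Column totals: 252, 242, 452, 310. Grand total N = 1256.
Expected counts (row total × column total / N):
  Healthy, Dog: 691×252/1256 = 138.6401
  Healthy, Cat: 691×242/1256 = 133.1385
  Healthy, Rabbit: 691×452/1256 = 248.6720
  Healthy, Bird: 691×310/1256 = 170.5494
  Ill, Dog: 565×252/1256 = 113.3599
  Ill, Cat: 565×242/1256 = 108.8615
  Ill, Rabbit: 565×452/1256 = 203.3280
  Ill, Bird: 565×310/1256 = 139.4506
Contributions (O − E)²/E:
  (224 − 138.6401)²/138.6401 = 52.5556
  (64 − 133.1385)²/133.1385 = 35.9035
  (234 − 248.6720)²/248.6720 = 0.8657
  (169 − 170.5494)²/170.5494 = 0.0141
  (28 − 113.3599)²/113.3599 = 64.2759
  (178 − 108.8615)²/108.8615 = 43.9102
  (218 − 203.3280)²/203.3280 = 1.0587
  (141 − 139.4506)²/139.4506 = 0.0172
χ² = 52.5556 + 35.9035 + 0.8657 + 0.0141 + 64.2759 + 43.9102 + 1.0587 + 0.0172 = 198.601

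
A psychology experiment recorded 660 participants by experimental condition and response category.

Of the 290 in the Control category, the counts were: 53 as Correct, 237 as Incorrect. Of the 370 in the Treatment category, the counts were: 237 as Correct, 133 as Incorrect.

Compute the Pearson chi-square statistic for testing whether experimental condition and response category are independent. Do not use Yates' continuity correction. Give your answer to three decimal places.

138.312

Row totals: 290, 370. Column totals: 290, 370. Grand total N = 660.
Expected counts (row total × column total / N):
  Control, Correct: 290×290/660 = 127.4242
  Control, Incorrect: 290×370/660 = 162.5758
  Treatment, Correct: 370×290/660 = 162.5758
  Treatment, Incorrect: 370×370/660 = 207.4242
Contributions (O − E)²/E:
  (53 − 127.4242)²/127.4242 = 43.4687
  (237 − 162.5758)²/162.5758 = 34.0700
  (237 − 162.5758)²/162.5758 = 34.0700
  (133 − 207.4242)²/207.4242 = 26.7035
χ² = 43.4687 + 34.0700 + 34.0700 + 26.7035 = 138.312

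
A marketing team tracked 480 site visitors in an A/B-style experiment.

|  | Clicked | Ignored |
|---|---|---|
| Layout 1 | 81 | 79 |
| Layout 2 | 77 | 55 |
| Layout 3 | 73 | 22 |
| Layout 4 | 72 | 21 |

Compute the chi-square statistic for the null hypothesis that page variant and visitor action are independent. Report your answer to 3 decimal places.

Row totals: 160, 132, 95, 93. Column totals: 303, 177. Grand total N = 480.
Expected counts (row total × column total / N):
  Layout 1, Clicked: 160×303/480 = 101.0000
  Layout 1, Ignored: 160×177/480 = 59.0000
  Layout 2, Clicked: 132×303/480 = 83.3250
  Layout 2, Ignored: 132×177/480 = 48.6750
  Layout 3, Clicked: 95×303/480 = 59.9688
  Layout 3, Ignored: 95×177/480 = 35.0312
  Layout 4, Clicked: 93×303/480 = 58.7062
  Layout 4, Ignored: 93×177/480 = 34.2938
Contributions (O − E)²/E:
  (81 − 101.0000)²/101.0000 = 3.9604
  (79 − 59.0000)²/59.0000 = 6.7797
  (77 − 83.3250)²/83.3250 = 0.4801
  (55 − 48.6750)²/48.6750 = 0.8219
  (73 − 59.9688)²/59.9688 = 2.8317
  (22 − 35.0312)²/35.0312 = 4.8475
  (72 − 58.7062)²/58.7062 = 3.0103
  (21 − 34.2938)²/34.2938 = 5.1533
χ² = 3.9604 + 6.7797 + 0.4801 + 0.8219 + 2.8317 + 4.8475 + 3.0103 + 5.1533 = 27.885

27.885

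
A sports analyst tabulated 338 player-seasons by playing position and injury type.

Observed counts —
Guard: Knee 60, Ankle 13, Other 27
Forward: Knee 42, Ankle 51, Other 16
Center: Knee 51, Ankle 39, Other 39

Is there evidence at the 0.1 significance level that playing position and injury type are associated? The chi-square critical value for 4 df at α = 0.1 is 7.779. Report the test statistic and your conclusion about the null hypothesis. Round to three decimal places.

Row totals: 100, 109, 129. Column totals: 153, 103, 82. Grand total N = 338.
Expected counts (row total × column total / N):
  Guard, Knee: 100×153/338 = 45.2663
  Guard, Ankle: 100×103/338 = 30.4734
  Guard, Other: 100×82/338 = 24.2604
  Forward, Knee: 109×153/338 = 49.3402
  Forward, Ankle: 109×103/338 = 33.2160
  Forward, Other: 109×82/338 = 26.4438
  Center, Knee: 129×153/338 = 58.3935
  Center, Ankle: 129×103/338 = 39.3107
  Center, Other: 129×82/338 = 31.2959
Contributions (O − E)²/E:
  (60 − 45.2663)²/45.2663 = 4.7957
  (13 − 30.4734)²/30.4734 = 10.0192
  (27 − 24.2604)²/24.2604 = 0.3094
  (42 − 49.3402)²/49.3402 = 1.0920
  (51 − 33.2160)²/33.2160 = 9.5216
  (16 − 26.4438)²/26.4438 = 4.1247
  (51 − 58.3935)²/58.3935 = 0.9361
  (39 − 39.3107)²/39.3107 = 0.0025
  (39 − 31.2959)²/31.2959 = 1.8965
χ² = 4.7957 + 10.0192 + 0.3094 + 1.0920 + 9.5216 + 4.1247 + 0.9361 + 0.0025 + 1.8965 = 32.698
df = (3−1)(3−1) = 4. Since 32.698 > 7.779, reject the null hypothesis of independence at α = 0.1.

32.698; reject H₀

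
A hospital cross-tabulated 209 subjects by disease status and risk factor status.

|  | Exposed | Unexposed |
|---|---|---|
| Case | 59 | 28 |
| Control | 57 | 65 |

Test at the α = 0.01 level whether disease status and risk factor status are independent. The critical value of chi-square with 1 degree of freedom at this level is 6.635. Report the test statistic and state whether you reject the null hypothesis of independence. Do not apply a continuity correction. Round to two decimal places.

9.15; reject H₀

Row totals: 87, 122. Column totals: 116, 93. Grand total N = 209.
Expected counts (row total × column total / N):
  Case, Exposed: 87×116/209 = 48.287
  Case, Unexposed: 87×93/209 = 38.713
  Control, Exposed: 122×116/209 = 67.713
  Control, Unexposed: 122×93/209 = 54.287
Contributions (O − E)²/E:
  (59 − 48.287)²/48.287 = 2.3768
  (28 − 38.713)²/38.713 = 2.9646
  (57 − 67.713)²/67.713 = 1.6949
  (65 − 54.287)²/54.287 = 2.1141
χ² = 2.3768 + 2.9646 + 1.6949 + 2.1141 = 9.15
df = (2−1)(2−1) = 1. Since 9.15 > 6.635, reject the null hypothesis of independence at α = 0.01.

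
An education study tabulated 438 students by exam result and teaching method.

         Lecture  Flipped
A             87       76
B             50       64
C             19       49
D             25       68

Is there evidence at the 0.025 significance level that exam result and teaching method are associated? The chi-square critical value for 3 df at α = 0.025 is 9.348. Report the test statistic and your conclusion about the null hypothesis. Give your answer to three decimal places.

Row totals: 163, 114, 68, 93. Column totals: 181, 257. Grand total N = 438.
Expected counts (row total × column total / N):
  A, Lecture: 163×181/438 = 67.3584
  A, Flipped: 163×257/438 = 95.6416
  B, Lecture: 114×181/438 = 47.1096
  B, Flipped: 114×257/438 = 66.8904
  C, Lecture: 68×181/438 = 28.1005
  C, Flipped: 68×257/438 = 39.8995
  D, Lecture: 93×181/438 = 38.4315
  D, Flipped: 93×257/438 = 54.5685
Contributions (O − E)²/E:
  (87 − 67.3584)²/67.3584 = 5.7275
  (76 − 95.6416)²/95.6416 = 4.0337
  (50 − 47.1096)²/47.1096 = 0.1773
  (64 − 66.8904)²/66.8904 = 0.1249
  (19 − 28.1005)²/28.1005 = 2.9472
  (49 − 39.8995)²/39.8995 = 2.0757
  (25 − 38.4315)²/38.4315 = 4.6942
  (68 − 54.5685)²/54.5685 = 3.3060
χ² = 5.7275 + 4.0337 + 0.1773 + 0.1249 + 2.9472 + 2.0757 + 4.6942 + 3.3060 = 23.087
df = (4−1)(2−1) = 3. Since 23.087 > 9.348, reject the null hypothesis of independence at α = 0.025.

23.087; reject H₀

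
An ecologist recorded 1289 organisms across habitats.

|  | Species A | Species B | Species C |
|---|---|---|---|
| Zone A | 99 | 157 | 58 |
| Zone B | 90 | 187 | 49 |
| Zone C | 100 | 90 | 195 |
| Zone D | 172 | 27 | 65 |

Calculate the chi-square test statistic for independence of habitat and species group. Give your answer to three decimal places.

Row totals: 314, 326, 385, 264. Column totals: 461, 461, 367. Grand total N = 1289.
Expected counts (row total × column total / N):
  Zone A, Species A: 314×461/1289 = 112.29946
  Zone A, Species B: 314×461/1289 = 112.29946
  Zone A, Species C: 314×367/1289 = 89.40109
  Zone B, Species A: 326×461/1289 = 116.59116
  Zone B, Species B: 326×461/1289 = 116.59116
  Zone B, Species C: 326×367/1289 = 92.81769
  Zone C, Species A: 385×461/1289 = 137.69201
  Zone C, Species B: 385×461/1289 = 137.69201
  Zone C, Species C: 385×367/1289 = 109.61598
  Zone D, Species A: 264×461/1289 = 94.41738
  Zone D, Species B: 264×461/1289 = 94.41738
  Zone D, Species C: 264×367/1289 = 75.16524
Contributions (O − E)²/E:
  (99 − 112.29946)²/112.29946 = 1.5750
  (157 − 112.29946)²/112.29946 = 17.7929
  (58 − 89.40109)²/89.40109 = 11.0293
  (90 − 116.59116)²/116.59116 = 6.0647
  (187 − 116.59116)²/116.59116 = 42.5196
  (49 − 92.81769)²/92.81769 = 20.6856
  (100 − 137.69201)²/137.69201 = 10.3179
  (90 − 137.69201)²/137.69201 = 16.5190
  (195 − 109.61598)²/109.61598 = 66.5088
  (172 − 94.41738)²/94.41738 = 63.7495
  (27 − 94.41738)²/94.41738 = 48.1384
  (65 − 75.16524)²/75.16524 = 1.3747
χ² = 1.5750 + 17.7929 + 11.0293 + 6.0647 + 42.5196 + 20.6856 + 10.3179 + 16.5190 + 66.5088 + 63.7495 + 48.1384 + 1.3747 = 306.275

306.275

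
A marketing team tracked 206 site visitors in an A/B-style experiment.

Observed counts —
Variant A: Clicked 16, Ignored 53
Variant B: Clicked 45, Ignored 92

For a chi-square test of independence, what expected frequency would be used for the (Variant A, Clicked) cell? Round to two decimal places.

20.43

Row total (Variant A) = 69; column total (Clicked) = 61; grand total N = 206.
Expected count = (row total × column total) / N = 69 × 61 / 206 = 20.43.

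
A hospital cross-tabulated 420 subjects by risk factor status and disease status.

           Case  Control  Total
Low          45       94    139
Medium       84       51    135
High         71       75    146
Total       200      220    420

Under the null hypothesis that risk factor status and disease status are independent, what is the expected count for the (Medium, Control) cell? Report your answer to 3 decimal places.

70.714

Row total (Medium) = 135; column total (Control) = 220; grand total N = 420.
Expected count = (row total × column total) / N = 135 × 220 / 420 = 70.714.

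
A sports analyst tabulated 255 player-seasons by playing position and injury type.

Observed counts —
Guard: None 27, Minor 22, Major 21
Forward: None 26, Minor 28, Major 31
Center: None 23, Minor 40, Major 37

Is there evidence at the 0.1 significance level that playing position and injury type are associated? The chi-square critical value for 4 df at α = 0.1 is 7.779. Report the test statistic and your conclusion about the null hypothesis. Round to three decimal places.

5.101; fail to reject H₀

Row totals: 70, 85, 100. Column totals: 76, 90, 89. Grand total N = 255.
Expected counts (row total × column total / N):
  Guard, None: 70×76/255 = 20.8627
  Guard, Minor: 70×90/255 = 24.7059
  Guard, Major: 70×89/255 = 24.4314
  Forward, None: 85×76/255 = 25.3333
  Forward, Minor: 85×90/255 = 30.0000
  Forward, Major: 85×89/255 = 29.6667
  Center, None: 100×76/255 = 29.8039
  Center, Minor: 100×90/255 = 35.2941
  Center, Major: 100×89/255 = 34.9020
Contributions (O − E)²/E:
  (27 − 20.8627)²/20.8627 = 1.8054
  (22 − 24.7059)²/24.7059 = 0.2964
  (21 − 24.4314)²/24.4314 = 0.4819
  (26 − 25.3333)²/25.3333 = 0.0175
  (28 − 30.0000)²/30.0000 = 0.1333
  (31 − 29.6667)²/29.6667 = 0.0599
  (23 − 29.8039)²/29.8039 = 1.5533
  (40 − 35.2941)²/35.2941 = 0.6275
  (37 − 34.9020)²/34.9020 = 0.1261
χ² = 1.8054 + 0.2964 + 0.4819 + 0.0175 + 0.1333 + 0.0599 + 1.5533 + 0.6275 + 0.1261 = 5.101
df = (3−1)(3−1) = 4. Since 5.101 < 7.779, fail to reject the null hypothesis of independence at α = 0.1.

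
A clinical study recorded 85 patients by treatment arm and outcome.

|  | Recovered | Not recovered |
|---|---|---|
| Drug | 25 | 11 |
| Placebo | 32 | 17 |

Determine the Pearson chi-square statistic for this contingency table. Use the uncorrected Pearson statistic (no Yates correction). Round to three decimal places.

0.161

Row totals: 36, 49. Column totals: 57, 28. Grand total N = 85.
Expected counts (row total × column total / N):
  Drug, Recovered: 36×57/85 = 24.1412
  Drug, Not recovered: 36×28/85 = 11.8588
  Placebo, Recovered: 49×57/85 = 32.8588
  Placebo, Not recovered: 49×28/85 = 16.1412
Contributions (O − E)²/E:
  (25 − 24.1412)²/24.1412 = 0.0306
  (11 − 11.8588)²/11.8588 = 0.0622
  (32 − 32.8588)²/32.8588 = 0.0224
  (17 − 16.1412)²/16.1412 = 0.0457
χ² = 0.0306 + 0.0622 + 0.0224 + 0.0457 = 0.161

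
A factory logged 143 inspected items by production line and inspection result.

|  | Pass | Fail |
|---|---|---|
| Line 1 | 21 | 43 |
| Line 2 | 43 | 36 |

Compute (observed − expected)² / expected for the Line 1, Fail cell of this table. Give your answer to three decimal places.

1.652

Row total (Line 1) = 64; column total (Fail) = 79; N = 143.
Expected count E = 64 × 79 / 143 = 35.3566.
Contribution = (O − E)²/E = (43 − 35.3566)² / 35.3566 = 1.652.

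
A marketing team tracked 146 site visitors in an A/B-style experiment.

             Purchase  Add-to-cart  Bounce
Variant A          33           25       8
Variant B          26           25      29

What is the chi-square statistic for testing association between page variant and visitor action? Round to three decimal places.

Row totals: 66, 80. Column totals: 59, 50, 37. Grand total N = 146.
Expected counts (row total × column total / N):
  Variant A, Purchase: 66×59/146 = 26.6712
  Variant A, Add-to-cart: 66×50/146 = 22.6027
  Variant A, Bounce: 66×37/146 = 16.7260
  Variant B, Purchase: 80×59/146 = 32.3288
  Variant B, Add-to-cart: 80×50/146 = 27.3973
  Variant B, Bounce: 80×37/146 = 20.2740
Contributions (O − E)²/E:
  (33 − 26.6712)²/26.6712 = 1.5018
  (25 − 22.6027)²/22.6027 = 0.2543
  (8 − 16.7260)²/16.7260 = 4.5524
  (26 − 32.3288)²/32.3288 = 1.2389
  (25 − 27.3973)²/27.3973 = 0.2098
  (29 − 20.2740)²/20.2740 = 3.7557
χ² = 1.5018 + 0.2543 + 4.5524 + 1.2389 + 0.2098 + 3.7557 = 11.513

11.513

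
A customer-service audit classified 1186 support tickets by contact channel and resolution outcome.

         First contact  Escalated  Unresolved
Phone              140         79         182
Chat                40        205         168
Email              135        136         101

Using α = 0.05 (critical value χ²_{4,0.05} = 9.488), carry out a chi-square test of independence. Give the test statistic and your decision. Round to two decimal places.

Row totals: 401, 413, 372. Column totals: 315, 420, 451. Grand total N = 1186.
Expected counts (row total × column total / N):
  Phone, First contact: 401×315/1186 = 106.505
  Phone, Escalated: 401×420/1186 = 142.007
  Phone, Unresolved: 401×451/1186 = 152.488
  Chat, First contact: 413×315/1186 = 109.692
  Chat, Escalated: 413×420/1186 = 146.256
  Chat, Unresolved: 413×451/1186 = 157.051
  Email, First contact: 372×315/1186 = 98.803
  Email, Escalated: 372×420/1186 = 131.737
  Email, Unresolved: 372×451/1186 = 141.460
Contributions (O − E)²/E:
  (140 − 106.505)²/106.505 = 10.5339
  (79 − 142.007)²/142.007 = 27.9555
  (182 − 152.488)²/152.488 = 5.7117
  (40 − 109.692)²/109.692 = 44.2783
  (205 − 146.256)²/146.256 = 23.5946
  (168 − 157.051)²/157.051 = 0.7633
  (135 − 98.803)²/98.803 = 13.2610
  (136 − 131.737)²/131.737 = 0.1380
  (101 − 141.460)²/141.460 = 11.5723
χ² = 10.5339 + 27.9555 + 5.7117 + 44.2783 + 23.5946 + 0.7633 + 13.2610 + 0.1380 + 11.5723 = 137.81
df = (3−1)(3−1) = 4. Since 137.81 > 9.488, reject the null hypothesis of independence at α = 0.05.

137.81; reject H₀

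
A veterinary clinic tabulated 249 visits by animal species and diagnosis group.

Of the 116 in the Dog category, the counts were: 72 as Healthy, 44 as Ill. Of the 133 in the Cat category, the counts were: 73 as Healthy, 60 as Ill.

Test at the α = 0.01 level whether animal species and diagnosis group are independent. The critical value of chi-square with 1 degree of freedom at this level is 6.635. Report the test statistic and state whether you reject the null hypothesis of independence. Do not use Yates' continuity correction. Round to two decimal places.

Row totals: 116, 133. Column totals: 145, 104. Grand total N = 249.
Expected counts (row total × column total / N):
  Dog, Healthy: 116×145/249 = 67.550
  Dog, Ill: 116×104/249 = 48.450
  Cat, Healthy: 133×145/249 = 77.450
  Cat, Ill: 133×104/249 = 55.550
Contributions (O − E)²/E:
  (72 − 67.550)²/67.550 = 0.2932
  (44 − 48.450)²/48.450 = 0.4087
  (73 − 77.450)²/77.450 = 0.2557
  (60 − 55.550)²/55.550 = 0.3565
χ² = 0.2932 + 0.4087 + 0.2557 + 0.3565 = 1.31
df = (2−1)(2−1) = 1. Since 1.31 < 6.635, fail to reject the null hypothesis of independence at α = 0.01.

1.31; fail to reject H₀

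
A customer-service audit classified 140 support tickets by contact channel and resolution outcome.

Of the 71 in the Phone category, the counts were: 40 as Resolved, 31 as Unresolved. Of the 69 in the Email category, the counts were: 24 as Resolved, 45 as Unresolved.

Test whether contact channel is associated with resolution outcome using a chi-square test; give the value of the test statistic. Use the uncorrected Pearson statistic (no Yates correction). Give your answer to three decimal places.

6.552

Row totals: 71, 69. Column totals: 64, 76. Grand total N = 140.
Expected counts (row total × column total / N):
  Phone, Resolved: 71×64/140 = 32.4571
  Phone, Unresolved: 71×76/140 = 38.5429
  Email, Resolved: 69×64/140 = 31.5429
  Email, Unresolved: 69×76/140 = 37.4571
Contributions (O − E)²/E:
  (40 − 32.4571)²/32.4571 = 1.7529
  (31 − 38.5429)²/38.5429 = 1.4762
  (24 − 31.5429)²/31.5429 = 1.8037
  (45 − 37.4571)²/37.4571 = 1.5189
χ² = 1.7529 + 1.4762 + 1.8037 + 1.5189 = 6.552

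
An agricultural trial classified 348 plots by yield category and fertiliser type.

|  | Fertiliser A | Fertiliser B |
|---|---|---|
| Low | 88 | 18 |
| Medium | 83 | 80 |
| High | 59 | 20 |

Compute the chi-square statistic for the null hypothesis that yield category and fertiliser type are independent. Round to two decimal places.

32.90

Row totals: 106, 163, 79. Column totals: 230, 118. Grand total N = 348.
Expected counts (row total × column total / N):
  Low, Fertiliser A: 106×230/348 = 70.057
  Low, Fertiliser B: 106×118/348 = 35.943
  Medium, Fertiliser A: 163×230/348 = 107.730
  Medium, Fertiliser B: 163×118/348 = 55.270
  High, Fertiliser A: 79×230/348 = 52.213
  High, Fertiliser B: 79×118/348 = 26.787
Contributions (O − E)²/E:
  (88 − 70.057)²/70.057 = 4.5956
  (18 − 35.943)²/35.943 = 8.9573
  (83 − 107.730)²/107.730 = 5.6769
  (80 − 55.270)²/55.270 = 11.0652
  (59 − 52.213)²/52.213 = 0.8822
  (20 − 26.787)²/26.787 = 1.7196
χ² = 4.5956 + 8.9573 + 5.6769 + 11.0652 + 0.8822 + 1.7196 = 32.90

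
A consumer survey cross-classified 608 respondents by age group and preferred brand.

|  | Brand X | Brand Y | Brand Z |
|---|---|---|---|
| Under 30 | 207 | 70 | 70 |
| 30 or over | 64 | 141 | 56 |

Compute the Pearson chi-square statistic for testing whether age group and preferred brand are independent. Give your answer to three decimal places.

Row totals: 347, 261. Column totals: 271, 211, 126. Grand total N = 608.
Expected counts (row total × column total / N):
  Under 30, Brand X: 347×271/608 = 154.6661
  Under 30, Brand Y: 347×211/608 = 120.4227
  Under 30, Brand Z: 347×126/608 = 71.9112
  30 or over, Brand X: 261×271/608 = 116.3339
  30 or over, Brand Y: 261×211/608 = 90.5773
  30 or over, Brand Z: 261×126/608 = 54.0888
Contributions (O − E)²/E:
  (207 − 154.6661)²/154.6661 = 17.7081
  (70 − 120.4227)²/120.4227 = 21.1127
  (70 − 71.9112)²/71.9112 = 0.0508
  (64 − 116.3339)²/116.3339 = 23.5429
  (141 − 90.5773)²/90.5773 = 28.0694
  (56 − 54.0888)²/54.0888 = 0.0675
χ² = 17.7081 + 21.1127 + 0.0508 + 23.5429 + 28.0694 + 0.0675 = 90.551

90.551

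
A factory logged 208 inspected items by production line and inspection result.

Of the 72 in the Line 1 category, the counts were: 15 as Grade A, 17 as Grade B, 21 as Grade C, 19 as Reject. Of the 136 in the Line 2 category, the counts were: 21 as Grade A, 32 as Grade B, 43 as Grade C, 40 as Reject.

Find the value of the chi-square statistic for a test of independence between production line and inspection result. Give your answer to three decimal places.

Row totals: 72, 136. Column totals: 36, 49, 64, 59. Grand total N = 208.
Expected counts (row total × column total / N):
  Line 1, Grade A: 72×36/208 = 12.4615
  Line 1, Grade B: 72×49/208 = 16.9615
  Line 1, Grade C: 72×64/208 = 22.1538
  Line 1, Reject: 72×59/208 = 20.4231
  Line 2, Grade A: 136×36/208 = 23.5385
  Line 2, Grade B: 136×49/208 = 32.0385
  Line 2, Grade C: 136×64/208 = 41.8462
  Line 2, Reject: 136×59/208 = 38.5769
Contributions (O − E)²/E:
  (15 − 12.4615)²/12.4615 = 0.5171
  (17 − 16.9615)²/16.9615 = 0.0001
  (21 − 22.1538)²/22.1538 = 0.0601
  (19 − 20.4231)²/20.4231 = 0.0992
  (21 − 23.5385)²/23.5385 = 0.2738
  (32 − 32.0385)²/32.0385 = 0.0000
  (43 − 41.8462)²/41.8462 = 0.0318
  (40 − 38.5769)²/38.5769 = 0.0525
χ² = 0.5171 + 0.0001 + 0.0601 + 0.0992 + 0.2738 + 0.0000 + 0.0318 + 0.0525 = 1.035

1.035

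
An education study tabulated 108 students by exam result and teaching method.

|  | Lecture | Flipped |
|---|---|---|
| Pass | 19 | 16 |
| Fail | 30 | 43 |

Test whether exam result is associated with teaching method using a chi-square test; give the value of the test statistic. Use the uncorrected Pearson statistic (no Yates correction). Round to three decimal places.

Row totals: 35, 73. Column totals: 49, 59. Grand total N = 108.
Expected counts (row total × column total / N):
  Pass, Lecture: 35×49/108 = 15.8796
  Pass, Flipped: 35×59/108 = 19.1204
  Fail, Lecture: 73×49/108 = 33.1204
  Fail, Flipped: 73×59/108 = 39.8796
Contributions (O − E)²/E:
  (19 − 15.8796)²/15.8796 = 0.6132
  (16 − 19.1204)²/19.1204 = 0.5092
  (30 − 33.1204)²/33.1204 = 0.2940
  (43 − 39.8796)²/39.8796 = 0.2442
χ² = 0.6132 + 0.5092 + 0.2940 + 0.2442 = 1.661

1.661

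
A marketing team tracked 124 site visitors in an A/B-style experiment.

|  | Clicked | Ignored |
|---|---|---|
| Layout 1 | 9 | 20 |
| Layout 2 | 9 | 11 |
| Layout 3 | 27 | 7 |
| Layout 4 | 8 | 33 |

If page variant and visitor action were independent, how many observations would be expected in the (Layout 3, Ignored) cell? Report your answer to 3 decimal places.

Row total (Layout 3) = 34; column total (Ignored) = 71; grand total N = 124.
Expected count = (row total × column total) / N = 34 × 71 / 124 = 19.468.

19.468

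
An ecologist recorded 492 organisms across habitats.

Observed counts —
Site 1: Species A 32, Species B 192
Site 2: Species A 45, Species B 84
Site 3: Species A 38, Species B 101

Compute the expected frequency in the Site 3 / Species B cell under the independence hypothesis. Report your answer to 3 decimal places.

Row total (Site 3) = 139; column total (Species B) = 377; grand total N = 492.
Expected count = (row total × column total) / N = 139 × 377 / 492 = 106.510.

106.510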